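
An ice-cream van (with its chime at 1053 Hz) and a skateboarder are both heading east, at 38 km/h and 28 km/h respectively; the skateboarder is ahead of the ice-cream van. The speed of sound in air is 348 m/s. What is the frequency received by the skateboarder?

38 km/h = 10.56 m/s; 28 km/h = 7.778 m/s.
The skateboarder is ahead, so the ice-cream van is moving toward it while the skateboarder is moving away from the ice-cream van.
With source approaching and observer receding, f' = f · (v − v_o)/(v − v_s).
f' = 1053 × (348 − 7.778)/(348 − 10.56) = 1053 × 340.22/337.44 ≈ 1062 Hz.

1062 Hz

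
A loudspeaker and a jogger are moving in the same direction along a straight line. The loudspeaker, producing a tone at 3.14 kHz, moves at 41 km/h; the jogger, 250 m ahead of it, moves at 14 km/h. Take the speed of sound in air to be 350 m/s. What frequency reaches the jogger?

3.21 kHz

41 km/h = 11.39 m/s; 14 km/h = 3.889 m/s.
The jogger is ahead, so the loudspeaker is moving toward it while the jogger is moving away from the loudspeaker.
With source approaching and observer receding, f' = f · (v − v_o)/(v − v_s).
f' = 3.14 × (350 − 3.889)/(350 − 11.39) = 3.14 × 346.11/338.61 ≈ 3.21 kHz.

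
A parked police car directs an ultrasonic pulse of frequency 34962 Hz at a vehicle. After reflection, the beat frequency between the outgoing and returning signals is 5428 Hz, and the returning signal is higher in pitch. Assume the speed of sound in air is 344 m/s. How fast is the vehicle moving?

24.8 m/s

Double Doppler shift off a moving reflector: f₂ = f₀ · (v + u)/(v − u) (u > 0 toward emitter).
Returning signal is higher, so f₂ = f₀ + Δf = 34962 + 5428 = 40390 Hz.
Rearranging, u = v · (f₂ − f₀)/(f₂ + f₀) = 344 × 5428/75352 ≈ 24.8 m/s.
So the vehicle is moving at 24.8 m/s toward the emitter.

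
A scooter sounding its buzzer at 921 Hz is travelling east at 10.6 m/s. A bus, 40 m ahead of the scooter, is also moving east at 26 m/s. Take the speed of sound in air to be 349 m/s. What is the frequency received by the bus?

879 Hz

The bus is ahead, so the scooter is moving toward it while the bus is moving away from the scooter.
Both move, so f' = f · (v − v_o)/(v − v_s).
f' = 921 × (349 − 26)/(349 − 10.6) = 921 × 323/338.4 ≈ 879 Hz.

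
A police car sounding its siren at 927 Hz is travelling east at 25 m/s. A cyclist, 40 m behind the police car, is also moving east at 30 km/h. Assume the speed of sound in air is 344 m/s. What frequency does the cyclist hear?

30 km/h = 8.333 m/s.
The cyclist is behind, so the police car is moving away from it while the cyclist is moving toward the police car.
General Doppler shift: f' = f · (v + v_o)/(v + v_s).
f' = 927 × (344 + 8.333)/(344 + 25) = 927 × 352.33/369 ≈ 885 Hz.

885 Hz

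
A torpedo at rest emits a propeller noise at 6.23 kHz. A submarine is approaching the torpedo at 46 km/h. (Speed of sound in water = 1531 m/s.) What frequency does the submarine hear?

6.28 kHz

46 km/h = 12.78 m/s.
Moving observer, stationary source: f' = f · (v + v_o)/v.
f' = 6.23 × (1531 + 12.78)/1531 = 6.23 × 1543.8/1531 ≈ 6.28 kHz.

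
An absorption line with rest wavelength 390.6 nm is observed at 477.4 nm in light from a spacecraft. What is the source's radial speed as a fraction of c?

0.198

λ'/λ₀ = 1.2222 > 1 (redshift), so the source is receding.
λ'/λ₀ = √((1 + β)/(1 − β)) for a receding source ⇒ β = (r² − 1)/(r² + 1) with r = λ'/λ₀.
β = (1.4938 − 1)/(1.4938 + 1) ≈ 0.198.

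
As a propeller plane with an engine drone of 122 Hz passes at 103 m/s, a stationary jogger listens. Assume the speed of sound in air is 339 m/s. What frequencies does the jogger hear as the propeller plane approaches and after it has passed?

Approaching: f₁ = f · v/(v − v_s) = 122 × 339/236 ≈ 175 Hz.
Receding: f₂ = f · v/(v + v_s) = 122 × 339/442 ≈ 94 Hz.

175 Hz approaching; 94 Hz receding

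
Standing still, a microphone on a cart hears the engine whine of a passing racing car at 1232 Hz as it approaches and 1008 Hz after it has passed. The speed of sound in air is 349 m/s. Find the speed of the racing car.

35 m/s

f₁/f₂ = (v + v_s)/(v − v_s), so v_s = v · (f₁ − f₂)/(f₁ + f₂).
v_s = 349 × (1232 − 1008)/(1232 + 1008) = 349 × 224/2240 ≈ 35 m/s.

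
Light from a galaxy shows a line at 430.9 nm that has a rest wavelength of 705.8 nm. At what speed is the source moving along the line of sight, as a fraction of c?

0.457c

λ'/λ₀ = 0.6105 < 1 (blueshift), so the source is approaching.
λ'/λ₀ = √((1 − β)/(1 + β)) for an approaching source ⇒ β = (1 − r²)/(1 + r²) with r = λ'/λ₀.
β = (1 − 0.3727)/(1 + 0.3727) ≈ 0.457.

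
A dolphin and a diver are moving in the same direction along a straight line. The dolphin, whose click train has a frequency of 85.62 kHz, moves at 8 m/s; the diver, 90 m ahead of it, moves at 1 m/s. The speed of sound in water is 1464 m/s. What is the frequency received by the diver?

86.0 kHz

The diver is ahead, so the dolphin is moving toward it while the diver is moving away from the dolphin.
Both move, so f' = f · (v − v_o)/(v − v_s).
f' = 85.62 × (1464 − 1)/(1464 − 8) = 85.62 × 1463/1456 ≈ 86.0 kHz.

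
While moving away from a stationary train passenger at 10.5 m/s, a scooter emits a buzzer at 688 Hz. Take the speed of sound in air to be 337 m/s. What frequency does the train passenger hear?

Moving source, stationary observer: f' = f · v/(v + v_s) since the source is receding.
f' = 688 × 337/(337 + 10.5) = 688 × 337/347.5 ≈ 667 Hz.

667 Hz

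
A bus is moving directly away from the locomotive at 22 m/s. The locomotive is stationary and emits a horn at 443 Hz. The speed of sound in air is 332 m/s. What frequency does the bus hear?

414 Hz

Only the observer moves, away from the source, so f' = f · (v − v_o)/v.
f' = 443 × (332 − 22)/332 = 443 × 310/332 ≈ 414 Hz.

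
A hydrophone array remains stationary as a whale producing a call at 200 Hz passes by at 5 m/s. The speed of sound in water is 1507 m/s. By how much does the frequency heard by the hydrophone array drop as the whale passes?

Approaching: f₁ = f · v/(v − v_s) = 200 × 1507/1502 ≈ 200.67 Hz.
Receding: f₂ = f · v/(v + v_s) = 200 × 1507/1512 ≈ 199.34 Hz.
Drop: f₁ − f₂ = 2f·v·v_s/(v² − v_s²) = 2 × 200 × 1507 × 5/(1507² − 5²) ≈ 1.33 Hz.

1.33 Hz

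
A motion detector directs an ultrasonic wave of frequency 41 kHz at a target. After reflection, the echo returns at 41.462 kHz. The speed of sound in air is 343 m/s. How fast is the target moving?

Double Doppler shift off a moving reflector: f₂ = f₀ · (v + u)/(v − u) (u > 0 toward emitter).
Rearranging, u = v · (f₂ − f₀)/(f₂ + f₀) = 343 × 0.462/82.462 ≈ 1.92 m/s.
So the target is moving at 1.92 m/s toward the emitter.

1.92 m/s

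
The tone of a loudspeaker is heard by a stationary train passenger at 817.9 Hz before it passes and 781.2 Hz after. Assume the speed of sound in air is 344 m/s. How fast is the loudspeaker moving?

7.9 m/s

f₁/f₂ = (v + v_s)/(v − v_s), so v_s = v · (f₁ − f₂)/(f₁ + f₂).
v_s = 344 × (817.9 − 781.2)/(817.9 + 781.2) = 344 × 36.7/1599.1 ≈ 7.9 m/s.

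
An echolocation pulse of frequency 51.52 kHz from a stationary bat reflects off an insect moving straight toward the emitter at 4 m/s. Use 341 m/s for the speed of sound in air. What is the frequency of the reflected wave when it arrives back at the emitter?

52.7 kHz

The insect first receives the wave as a moving observer: f₁ = f₀ · (v + u)/v = 51.52 × (341 + 4)/341 ≈ 52.1 kHz.
The reflection then acts as a moving source: f₂ = f₁ · v/(v − u) ≈ 52.7 kHz.
Equivalently f₂ = f₀ · (v + u)/(v − u).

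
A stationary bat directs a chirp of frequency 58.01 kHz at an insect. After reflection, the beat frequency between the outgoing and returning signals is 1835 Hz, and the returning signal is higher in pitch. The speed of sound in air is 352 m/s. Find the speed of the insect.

Double Doppler shift off a moving reflector: f₂ = f₀ · (v + u)/(v − u) (u > 0 toward emitter).
Returning signal is higher, so f₂ = f₀ + Δf = 58010 + 1835 = 59845 Hz.
Rearranging, u = v · (f₂ − f₀)/(f₂ + f₀) = 352 × 1835/117855 ≈ 5.5 m/s.
So the insect is moving at 5.5 m/s toward the emitter.

5.5 m/s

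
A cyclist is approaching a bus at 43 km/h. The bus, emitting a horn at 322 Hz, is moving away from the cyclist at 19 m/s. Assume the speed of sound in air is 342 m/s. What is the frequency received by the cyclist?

43 km/h = 11.94 m/s.
Both move, so f' = f · (v + v_o)/(v + v_s).
f' = 322 × (342 + 11.94)/(342 + 19) = 322 × 353.94/361 ≈ 316 Hz.

316 Hz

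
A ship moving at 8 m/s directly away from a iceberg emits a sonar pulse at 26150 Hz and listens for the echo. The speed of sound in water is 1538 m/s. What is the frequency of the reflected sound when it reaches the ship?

25879 Hz

The iceberg receives the sound from a moving source: f₁ = f₀ · v/(v + v_e) = 26150 × 1538/1546 ≈ 26015 Hz.
On the return leg the ship is a moving observer: f₂ = f₁ · (v − v_e)/v = 26015 × 1530/1538 ≈ 25879 Hz.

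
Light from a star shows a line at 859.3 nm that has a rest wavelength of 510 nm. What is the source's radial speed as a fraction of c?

λ'/λ₀ = 1.6849 > 1 (redshift), so the source is receding.
λ'/λ₀ = √((1 + β)/(1 − β)) for a receding source ⇒ β = (r² − 1)/(r² + 1) with r = λ'/λ₀.
β = (2.8389 − 1)/(2.8389 + 1) ≈ 0.479.

0.479c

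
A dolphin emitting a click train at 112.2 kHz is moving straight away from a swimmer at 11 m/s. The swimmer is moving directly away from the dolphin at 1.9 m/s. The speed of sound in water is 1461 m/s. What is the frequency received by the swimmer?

With source receding and observer receding, f' = f · (v − v_o)/(v + v_s).
f' = 112.2 × (1461 − 1.9)/(1461 + 11) = 112.2 × 1459.1/1472 ≈ 111.2 kHz.

111.2 kHz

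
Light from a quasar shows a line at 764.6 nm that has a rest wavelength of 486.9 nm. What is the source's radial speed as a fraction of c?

0.423

λ'/λ₀ = 1.5703 > 1 (redshift), so the source is receding.
λ'/λ₀ = √((1 + β)/(1 − β)) for a receding source ⇒ β = (r² − 1)/(r² + 1) with r = λ'/λ₀.
β = (2.4660 − 1)/(2.4660 + 1) ≈ 0.423.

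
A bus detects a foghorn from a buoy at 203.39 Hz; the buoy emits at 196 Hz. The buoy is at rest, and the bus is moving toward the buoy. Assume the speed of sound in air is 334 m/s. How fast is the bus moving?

12.6 m/s

f' = f · (v + v_o)/v ⇒ v_o = v · |f'/f − 1|.
v_o = 334 × |203.39/196 − 1| = 334 × 0.0377 ≈ 12.6 m/s.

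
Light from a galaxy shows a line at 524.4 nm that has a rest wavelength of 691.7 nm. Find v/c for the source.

λ'/λ₀ = 0.7581 < 1 (blueshift), so the source is approaching.
λ'/λ₀ = √((1 − β)/(1 + β)) for an approaching source ⇒ β = (1 − r²)/(1 + r²) with r = λ'/λ₀.
β = (1 − 0.5748)/(1 + 0.5748) ≈ 0.270.

0.270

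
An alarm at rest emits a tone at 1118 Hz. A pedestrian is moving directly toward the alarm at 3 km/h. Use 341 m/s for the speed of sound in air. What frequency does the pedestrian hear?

3 km/h = 0.8333 m/s.
Moving observer, stationary source: f' = f · (v + v_o)/v.
f' = 1118 × (341 + 0.8333)/341 = 1118 × 341.83/341 ≈ 1121 Hz.

1121 Hz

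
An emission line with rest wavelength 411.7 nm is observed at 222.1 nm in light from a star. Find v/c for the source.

λ'/λ₀ = 0.5395 < 1 (blueshift), so the source is approaching.
λ'/λ₀ = √((1 − β)/(1 + β)) for an approaching source ⇒ β = (1 − r²)/(1 + r²) with r = λ'/λ₀.
β = (1 − 0.2910)/(1 + 0.2910) ≈ 0.549.

0.549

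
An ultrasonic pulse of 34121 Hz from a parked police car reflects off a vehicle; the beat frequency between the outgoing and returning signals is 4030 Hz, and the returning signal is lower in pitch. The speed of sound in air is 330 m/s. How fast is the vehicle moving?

20.7 m/s

Double Doppler shift off a moving reflector: f₂ = f₀ · (v + u)/(v − u) (u > 0 toward emitter).
Returning signal is lower, so f₂ = f₀ − Δf = 34121 − 4030 = 30091 Hz.
Rearranging, u = v · (f₂ − f₀)/(f₂ + f₀) = 330 × -4030/64212 ≈ -20.7 m/s.
So the vehicle is moving at 20.7 m/s away from the emitter.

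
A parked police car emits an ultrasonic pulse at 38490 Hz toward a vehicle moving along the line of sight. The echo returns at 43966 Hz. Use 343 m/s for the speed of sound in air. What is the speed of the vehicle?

22.8 m/s

Double Doppler shift off a moving reflector: f₂ = f₀ · (v + u)/(v − u) (u > 0 toward emitter).
Rearranging, u = v · (f₂ − f₀)/(f₂ + f₀) = 343 × 5476/82456 ≈ 22.8 m/s.
So the vehicle is moving at 22.8 m/s toward the emitter.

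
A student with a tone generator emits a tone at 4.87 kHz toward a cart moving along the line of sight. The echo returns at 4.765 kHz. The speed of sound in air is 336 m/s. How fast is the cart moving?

Double Doppler shift off a moving reflector: f₂ = f₀ · (v + u)/(v − u) (u > 0 toward emitter).
Rearranging, u = v · (f₂ − f₀)/(f₂ + f₀) = 336 × -0.105/9.635 ≈ -3.7 m/s.
So the cart is moving at 3.7 m/s away from the emitter.

3.7 m/s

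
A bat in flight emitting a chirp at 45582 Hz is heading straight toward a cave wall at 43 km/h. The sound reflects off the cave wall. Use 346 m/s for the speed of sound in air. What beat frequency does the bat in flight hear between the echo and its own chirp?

3260 Hz

43 km/h = 11.94 m/s.
The cave wall receives the sound from a moving source: f₁ = f₀ · v/(v − v_e) = 45582 × 346/334.06 ≈ 47212 Hz.
On the return leg the bat in flight is a moving observer: f₂ = f₁ · (v + v_e)/v = 47212 × 357.94/346 ≈ 48842 Hz.
Equivalently f₂ = f₀ · (v + v_e)/(v − v_e).
Beat against the emitted tone: |f₂ − f₀| = 2v_e·f₀/(v − v_e) = 2 × 11.94 × 45582/334.06 ≈ 3260 Hz.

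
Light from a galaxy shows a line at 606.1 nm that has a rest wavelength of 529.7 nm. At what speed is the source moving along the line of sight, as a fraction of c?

λ'/λ₀ = 1.1442 > 1 (redshift), so the source is receding.
λ'/λ₀ = √((1 + β)/(1 − β)) for a receding source ⇒ β = (r² − 1)/(r² + 1) with r = λ'/λ₀.
β = (1.3093 − 1)/(1.3093 + 1) ≈ 0.134.

0.134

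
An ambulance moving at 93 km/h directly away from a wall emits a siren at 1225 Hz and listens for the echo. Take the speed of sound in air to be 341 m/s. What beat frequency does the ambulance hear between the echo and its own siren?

93 km/h = 25.83 m/s.
The wall receives the sound from a moving source: f₁ = f₀ · v/(v + v_e) = 1225 × 341/366.83 ≈ 1138.7 Hz.
On the return leg the ambulance is a moving observer: f₂ = f₁ · (v − v_e)/v = 1138.7 × 315.17/341 ≈ 1052.5 Hz.
Equivalently f₂ = f₀ · (v − v_e)/(v + v_e).
Beat against the emitted tone: |f₂ − f₀| = 2v_e·f₀/(v + v_e) = 2 × 25.83 × 1225/366.83 ≈ 173 Hz.

173 Hz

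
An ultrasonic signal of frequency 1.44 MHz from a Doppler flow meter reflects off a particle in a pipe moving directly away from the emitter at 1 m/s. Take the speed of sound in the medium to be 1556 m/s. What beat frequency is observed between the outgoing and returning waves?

At the particle in a pipe (a moving observer), f₁ = f₀ · (v − u)/v = 1.44 × 1555/1556 ≈ 1.439075 MHz.
The reflection then acts as a moving source: f₂ = f₁ · v/(v + u) ≈ 1.438150 MHz.
Equivalently f₂ = f₀ · (v − u)/(v + u).
Beat frequency (with f₀ = 1440000 Hz): |f₂ − f₀| = 2u·f₀/(v + u) = 2 × 1 × 1440000/1557 ≈ 1850 Hz.

1850 Hz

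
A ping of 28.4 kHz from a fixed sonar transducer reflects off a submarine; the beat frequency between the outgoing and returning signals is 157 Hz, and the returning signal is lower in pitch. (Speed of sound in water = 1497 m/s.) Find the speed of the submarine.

4.1 m/s

Double Doppler shift off a moving reflector: f₂ = f₀ · (v + u)/(v − u) (u > 0 toward emitter).
Returning signal is lower, so f₂ = f₀ − Δf = 28400 − 157 = 28243 Hz.
Rearranging, u = v · (f₂ − f₀)/(f₂ + f₀) = 1497 × -157/56643 ≈ -4.1 m/s.
So the submarine is moving at 4.1 m/s away from the emitter.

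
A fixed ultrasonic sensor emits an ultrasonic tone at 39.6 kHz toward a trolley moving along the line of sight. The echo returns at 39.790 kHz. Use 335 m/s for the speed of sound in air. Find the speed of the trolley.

0.80 m/s

Double Doppler shift off a moving reflector: f₂ = f₀ · (v + u)/(v − u) (u > 0 toward emitter).
Rearranging, u = v · (f₂ − f₀)/(f₂ + f₀) = 335 × 0.190/79.390 ≈ 0.80 m/s.
So the trolley is moving at 0.80 m/s toward the emitter.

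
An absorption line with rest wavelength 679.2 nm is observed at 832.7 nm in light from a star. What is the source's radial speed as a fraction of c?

λ'/λ₀ = 1.2260 > 1 (redshift), so the source is receding.
λ'/λ₀ = √((1 + β)/(1 − β)) for a receding source ⇒ β = (r² − 1)/(r² + 1) with r = λ'/λ₀.
β = (1.5031 − 1)/(1.5031 + 1) ≈ 0.201.

0.201c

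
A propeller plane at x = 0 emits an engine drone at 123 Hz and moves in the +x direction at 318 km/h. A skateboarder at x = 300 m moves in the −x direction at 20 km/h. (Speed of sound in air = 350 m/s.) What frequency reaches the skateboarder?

167 Hz

318 km/h = 88.33 m/s; 20 km/h = 5.556 m/s.
The observer lies on the +x side, so the source is heading toward the observer and the observer is heading toward the source.
Both move, so f' = f · (v + v_o)/(v − v_s).
f' = 123 × (350 + 5.556)/(350 − 88.33) = 123 × 355.56/261.67 ≈ 167 Hz.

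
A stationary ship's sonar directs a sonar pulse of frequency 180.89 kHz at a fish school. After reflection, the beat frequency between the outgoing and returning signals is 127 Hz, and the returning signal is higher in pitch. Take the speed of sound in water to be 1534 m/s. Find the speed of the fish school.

Double Doppler shift off a moving reflector: f₂ = f₀ · (v + u)/(v − u) (u > 0 toward emitter).
Returning signal is higher, so f₂ = f₀ + Δf = 180890 + 127 = 181017 Hz.
Rearranging, u = v · (f₂ − f₀)/(f₂ + f₀) = 1534 × 127/361907 ≈ 0.54 m/s.
So the fish school is moving at 0.54 m/s toward the emitter.

0.54 m/s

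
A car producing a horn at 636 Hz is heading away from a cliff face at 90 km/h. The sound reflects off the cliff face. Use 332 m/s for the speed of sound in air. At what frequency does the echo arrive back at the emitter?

547 Hz

90 km/h = 25 m/s.
The cliff face receives the sound from a moving source: f₁ = f₀ · v/(v + v_e) = 636 × 332/357 ≈ 591 Hz.
On the return leg the car is a moving observer: f₂ = f₁ · (v − v_e)/v = 591 × 307/332 ≈ 547 Hz.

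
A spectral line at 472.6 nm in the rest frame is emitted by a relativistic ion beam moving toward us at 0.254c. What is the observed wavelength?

Relativistic Doppler for wavelength: λ' = λ₀ · √((1 − β)/(1 + β)).
λ' = 472.6 × √(0.7460/1.2540) = 472.6 × 0.77130 ≈ 364.5 nm.

364.5 nm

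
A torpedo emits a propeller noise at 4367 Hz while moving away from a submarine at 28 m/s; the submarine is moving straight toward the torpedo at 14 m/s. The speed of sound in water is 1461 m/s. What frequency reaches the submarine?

Both move, so f' = f · (v + v_o)/(v + v_s).
f' = 4367 × (1461 + 14)/(1461 + 28) = 4367 × 1475/1489 ≈ 4326 Hz.

4326 Hz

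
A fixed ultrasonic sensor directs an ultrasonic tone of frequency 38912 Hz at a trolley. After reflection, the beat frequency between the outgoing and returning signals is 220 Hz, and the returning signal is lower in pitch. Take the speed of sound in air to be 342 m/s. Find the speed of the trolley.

Double Doppler shift off a moving reflector: f₂ = f₀ · (v + u)/(v − u) (u > 0 toward emitter).
Returning signal is lower, so f₂ = f₀ − Δf = 38912 − 220 = 38692 Hz.
Rearranging, u = v · (f₂ − f₀)/(f₂ + f₀) = 342 × -220/77604 ≈ -0.97 m/s.
So the trolley is moving at 0.97 m/s away from the emitter.

0.97 m/s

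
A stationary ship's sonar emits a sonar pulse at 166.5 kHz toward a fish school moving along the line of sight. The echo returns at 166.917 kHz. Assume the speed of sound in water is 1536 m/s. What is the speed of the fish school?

1.92 m/s

Double Doppler shift off a moving reflector: f₂ = f₀ · (v + u)/(v − u) (u > 0 toward emitter).
Rearranging, u = v · (f₂ − f₀)/(f₂ + f₀) = 1536 × 0.417/333.417 ≈ 1.92 m/s.
So the fish school is moving at 1.92 m/s toward the emitter.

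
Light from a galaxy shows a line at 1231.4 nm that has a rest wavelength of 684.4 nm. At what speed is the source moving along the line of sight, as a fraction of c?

λ'/λ₀ = 1.7992 > 1 (redshift), so the source is receding.
λ'/λ₀ = √((1 + β)/(1 − β)) for a receding source ⇒ β = (r² − 1)/(r² + 1) with r = λ'/λ₀.
β = (3.2373 − 1)/(3.2373 + 1) ≈ 0.528.

0.528c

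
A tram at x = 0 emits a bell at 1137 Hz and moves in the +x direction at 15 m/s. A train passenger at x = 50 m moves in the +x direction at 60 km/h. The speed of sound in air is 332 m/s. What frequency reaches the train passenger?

60 km/h = 16.67 m/s.
The observer lies on the +x side, so the source is heading toward the observer and the observer is heading away from the source.
General Doppler shift: f' = f · (v − v_o)/(v − v_s).
f' = 1137 × (332 − 16.67)/(332 − 15) = 1137 × 315.33/317 ≈ 1131 Hz.

1131 Hz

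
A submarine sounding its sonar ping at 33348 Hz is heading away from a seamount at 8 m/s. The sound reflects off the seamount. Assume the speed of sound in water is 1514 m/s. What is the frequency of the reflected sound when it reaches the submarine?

32997 Hz

The seamount receives the sound from a moving source: f₁ = f₀ · v/(v + v_e) = 33348 × 1514/1522 ≈ 33173 Hz.
On the return leg the submarine is a moving observer: f₂ = f₁ · (v − v_e)/v = 33173 × 1506/1514 ≈ 32997 Hz.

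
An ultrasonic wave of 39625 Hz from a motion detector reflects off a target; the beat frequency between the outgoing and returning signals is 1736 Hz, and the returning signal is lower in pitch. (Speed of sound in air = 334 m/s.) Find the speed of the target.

7.5 m/s

Double Doppler shift off a moving reflector: f₂ = f₀ · (v + u)/(v − u) (u > 0 toward emitter).
Returning signal is lower, so f₂ = f₀ − Δf = 39625 − 1736 = 37889 Hz.
Rearranging, u = v · (f₂ − f₀)/(f₂ + f₀) = 334 × -1736/77514 ≈ -7.5 m/s.
So the target is moving at 7.5 m/s away from the emitter.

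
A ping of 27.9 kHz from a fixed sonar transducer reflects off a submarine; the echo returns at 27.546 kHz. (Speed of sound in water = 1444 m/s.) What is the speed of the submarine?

9.2 m/s

Double Doppler shift off a moving reflector: f₂ = f₀ · (v + u)/(v − u) (u > 0 toward emitter).
Rearranging, u = v · (f₂ − f₀)/(f₂ + f₀) = 1444 × -0.354/55.446 ≈ -9.2 m/s.
So the submarine is moving at 9.2 m/s away from the emitter.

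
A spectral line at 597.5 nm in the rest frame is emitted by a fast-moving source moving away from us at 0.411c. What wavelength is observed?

Relativistic Doppler for wavelength: λ' = λ₀ · √((1 + β)/(1 − β)).
λ' = 597.5 × √(1.4110/0.5890) = 597.5 × 1.54777 ≈ 924.8 nm.

924.8 nm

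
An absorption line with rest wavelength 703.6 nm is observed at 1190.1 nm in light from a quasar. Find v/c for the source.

0.482

λ'/λ₀ = 1.6914 > 1 (redshift), so the source is receding.
λ'/λ₀ = √((1 + β)/(1 − β)) for a receding source ⇒ β = (r² − 1)/(r² + 1) with r = λ'/λ₀.
β = (2.8610 − 1)/(2.8610 + 1) ≈ 0.482.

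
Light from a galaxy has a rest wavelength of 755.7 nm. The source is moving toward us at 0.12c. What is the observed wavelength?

Relativistic Doppler for wavelength: λ' = λ₀ · √((1 − β)/(1 + β)).
λ' = 755.7 × √(0.8800/1.1200) = 755.7 × 0.88641 ≈ 669.9 nm.

669.9 nm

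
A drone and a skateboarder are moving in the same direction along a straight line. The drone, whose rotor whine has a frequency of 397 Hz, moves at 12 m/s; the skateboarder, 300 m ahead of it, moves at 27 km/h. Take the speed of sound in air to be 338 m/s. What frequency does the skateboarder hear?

402 Hz

27 km/h = 7.5 m/s.
The skateboarder is ahead, so the drone is moving toward it while the skateboarder is moving away from the drone.
Both move, so f' = f · (v − v_o)/(v − v_s).
f' = 397 × (338 − 7.5)/(338 − 12) = 397 × 330.5/326 ≈ 402 Hz.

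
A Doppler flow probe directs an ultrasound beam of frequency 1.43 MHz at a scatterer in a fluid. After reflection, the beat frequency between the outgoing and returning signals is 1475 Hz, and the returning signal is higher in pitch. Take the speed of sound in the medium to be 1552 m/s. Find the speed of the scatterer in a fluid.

Double Doppler shift off a moving reflector: f₂ = f₀ · (v + u)/(v − u) (u > 0 toward emitter).
Returning signal is higher, so f₂ = f₀ + Δf = 1430000 + 1475 = 1431475 Hz.
Rearranging, u = v · (f₂ − f₀)/(f₂ + f₀) = 1552 × 1475/2861475 ≈ 0.80 m/s.
So the scatterer in a fluid is moving at 0.80 m/s toward the emitter.

0.80 m/s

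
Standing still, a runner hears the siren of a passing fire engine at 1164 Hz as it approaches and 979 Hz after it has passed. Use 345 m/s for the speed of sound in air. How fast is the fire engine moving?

f₁/f₂ = (v + v_s)/(v − v_s), so v_s = v · (f₁ − f₂)/(f₁ + f₂).
v_s = 345 × (1164 − 979)/(1164 + 979) = 345 × 185/2143 ≈ 30 m/s.

30 m/s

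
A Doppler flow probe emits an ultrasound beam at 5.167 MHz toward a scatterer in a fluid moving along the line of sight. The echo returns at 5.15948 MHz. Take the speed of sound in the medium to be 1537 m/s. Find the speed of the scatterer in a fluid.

Double Doppler shift off a moving reflector: f₂ = f₀ · (v + u)/(v − u) (u > 0 toward emitter).
Rearranging, u = v · (f₂ − f₀)/(f₂ + f₀) = 1537 × -0.00752/10.32648 ≈ -1.12 m/s.
So the scatterer in a fluid is moving at 1.12 m/s away from the emitter.

1.12 m/s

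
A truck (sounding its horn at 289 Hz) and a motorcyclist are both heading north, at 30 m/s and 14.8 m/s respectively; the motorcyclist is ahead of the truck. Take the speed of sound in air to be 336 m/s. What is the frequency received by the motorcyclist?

The motorcyclist is ahead, so the truck is moving toward it while the motorcyclist is moving away from the truck.
General Doppler shift: f' = f · (v − v_o)/(v − v_s).
f' = 289 × (336 − 14.8)/(336 − 30) = 289 × 321.2/306 ≈ 303 Hz.

303 Hz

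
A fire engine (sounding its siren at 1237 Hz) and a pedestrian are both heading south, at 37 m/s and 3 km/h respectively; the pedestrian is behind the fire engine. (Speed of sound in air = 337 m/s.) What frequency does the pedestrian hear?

1117 Hz

3 km/h = 0.8333 m/s.
The pedestrian is behind, so the fire engine is moving away from it while the pedestrian is moving toward the fire engine.
Both move, so f' = f · (v + v_o)/(v + v_s).
f' = 1237 × (337 + 0.8333)/(337 + 37) = 1237 × 337.83/374 ≈ 1117 Hz.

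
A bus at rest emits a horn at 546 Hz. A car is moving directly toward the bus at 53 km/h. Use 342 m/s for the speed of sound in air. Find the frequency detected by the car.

53 km/h = 14.72 m/s.
Only the observer moves, toward the source, so f' = f · (v + v_o)/v.
f' = 546 × (342 + 14.72)/342 = 546 × 356.72/342 ≈ 570 Hz.

570 Hz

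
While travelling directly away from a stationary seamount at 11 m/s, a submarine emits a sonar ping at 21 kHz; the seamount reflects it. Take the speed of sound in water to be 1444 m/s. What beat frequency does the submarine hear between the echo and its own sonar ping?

The seamount receives the sound from a moving source: f₁ = f₀ · v/(v + v_e) = 21 × 1444/1455 ≈ 20.841 kHz.
On the return leg the submarine is a moving observer: f₂ = f₁ · (v − v_e)/v = 20.841 × 1433/1444 ≈ 20.682 kHz.
Beat against the emitted tone (with f₀ = 21000 Hz): |f₂ − f₀| = 2v_e·f₀/(v + v_e) = 2 × 11 × 21000/1455 ≈ 318 Hz.

318 Hz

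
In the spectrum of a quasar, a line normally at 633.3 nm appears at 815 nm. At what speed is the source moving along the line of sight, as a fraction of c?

0.247c

λ'/λ₀ = 1.2869 > 1 (redshift), so the source is receding.
λ'/λ₀ = √((1 + β)/(1 − β)) for a receding source ⇒ β = (r² − 1)/(r² + 1) with r = λ'/λ₀.
β = (1.6561 − 1)/(1.6561 + 1) ≈ 0.247.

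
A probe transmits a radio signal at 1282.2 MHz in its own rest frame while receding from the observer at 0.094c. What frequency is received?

1166.8 MHz

Relativistic Doppler for frequency: f' = f₀ · √((1 − β)/(1 + β)).
f' = 1282.2 × √(0.9060/1.0940) = 1282.2 × 0.91003 ≈ 1166.8 MHz.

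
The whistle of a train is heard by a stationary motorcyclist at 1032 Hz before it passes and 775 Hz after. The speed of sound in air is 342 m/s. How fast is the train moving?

f₁/f₂ = (v + v_s)/(v − v_s), so v_s = v · (f₁ − f₂)/(f₁ + f₂).
v_s = 342 × (1032 − 775)/(1032 + 775) = 342 × 257/1807 ≈ 49 m/s.

49 m/s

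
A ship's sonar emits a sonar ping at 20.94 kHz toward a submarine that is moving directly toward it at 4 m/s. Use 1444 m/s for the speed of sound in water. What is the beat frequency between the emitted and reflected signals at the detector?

116 Hz

At the submarine (a moving observer), f₁ = f₀ · (v + u)/v = 20.94 × 1448/1444 ≈ 20.9980 kHz.
On reflection it acts as a source moving toward the stationary detector: f₂ = f₁ · v/(v − u) = 20.9980 × 1444/1440 ≈ 21.0563 kHz.
Beat frequency (with f₀ = 20940 Hz): |f₂ − f₀| = 2u·f₀/(v − u) = 2 × 4 × 20940/1440 ≈ 116 Hz.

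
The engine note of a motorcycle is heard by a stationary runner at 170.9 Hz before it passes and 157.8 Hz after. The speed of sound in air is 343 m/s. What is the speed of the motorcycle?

f₁/f₂ = (v + v_s)/(v − v_s), so v_s = v · (f₁ − f₂)/(f₁ + f₂).
v_s = 343 × (170.9 − 157.8)/(170.9 + 157.8) = 343 × 13.1/328.7 ≈ 13.7 m/s.

13.7 m/s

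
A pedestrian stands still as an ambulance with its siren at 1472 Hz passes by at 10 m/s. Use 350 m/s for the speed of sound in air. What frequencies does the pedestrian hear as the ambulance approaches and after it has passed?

1515 Hz approaching; 1431 Hz receding

Approaching: f₁ = f · v/(v − v_s) = 1472 × 350/340 ≈ 1515 Hz.
Receding: f₂ = f · v/(v + v_s) = 1472 × 350/360 ≈ 1431 Hz.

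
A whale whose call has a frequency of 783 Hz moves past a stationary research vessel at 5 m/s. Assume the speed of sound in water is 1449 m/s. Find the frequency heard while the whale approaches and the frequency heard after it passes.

Approaching: f₁ = f · v/(v − v_s) = 783 × 1449/1444 ≈ 786 Hz.
Receding: f₂ = f · v/(v + v_s) = 783 × 1449/1454 ≈ 780 Hz.

786 Hz approaching; 780 Hz receding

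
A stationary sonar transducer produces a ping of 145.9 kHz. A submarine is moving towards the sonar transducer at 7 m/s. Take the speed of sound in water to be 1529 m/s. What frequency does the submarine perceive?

146.6 kHz

Only the observer moves, toward the source, so f' = f · (v + v_o)/v.
f' = 145.9 × (1529 + 7)/1529 = 145.9 × 1536/1529 ≈ 146.6 kHz.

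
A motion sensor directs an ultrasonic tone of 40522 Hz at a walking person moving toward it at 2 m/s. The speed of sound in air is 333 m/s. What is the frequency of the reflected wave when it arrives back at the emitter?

41012 Hz

The walking person first receives the wave as a moving observer: f₁ = f₀ · (v + u)/v = 40522 × (333 + 2)/333 ≈ 40765 Hz.
The reflection then acts as a moving source: f₂ = f₁ · v/(v − u) ≈ 41012 Hz.
Equivalently f₂ = f₀ · (v + u)/(v − u).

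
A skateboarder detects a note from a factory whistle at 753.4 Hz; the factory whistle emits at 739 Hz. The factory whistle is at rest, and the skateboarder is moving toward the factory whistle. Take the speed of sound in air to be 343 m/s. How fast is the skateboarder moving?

6.7 m/s

f' = f · (v + v_o)/v ⇒ v_o = v · |f'/f − 1|.
v_o = 343 × |753.4/739 − 1| = 343 × 0.01949 ≈ 6.7 m/s.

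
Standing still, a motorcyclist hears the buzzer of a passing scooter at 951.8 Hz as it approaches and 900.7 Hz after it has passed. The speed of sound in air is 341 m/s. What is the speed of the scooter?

9.4 m/s

f₁/f₂ = (v + v_s)/(v − v_s), so v_s = v · (f₁ − f₂)/(f₁ + f₂).
v_s = 341 × (951.8 − 900.7)/(951.8 + 900.7) = 341 × 51.1/1852.5 ≈ 9.4 m/s.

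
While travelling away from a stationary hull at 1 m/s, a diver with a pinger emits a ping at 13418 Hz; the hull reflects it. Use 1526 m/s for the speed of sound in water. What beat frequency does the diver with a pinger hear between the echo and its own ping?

17.6 Hz

The hull receives the sound from a moving source: f₁ = f₀ · v/(v + v_e) = 13418 × 1526/1527 ≈ 13409.21 Hz.
On the return leg the diver with a pinger is a moving observer: f₂ = f₁ · (v − v_e)/v = 13409.21 × 1525/1526 ≈ 13400.43 Hz.
Equivalently f₂ = f₀ · (v − v_e)/(v + v_e).
Beat against the emitted tone: |f₂ − f₀| = 2v_e·f₀/(v + v_e) = 2 × 1 × 13418/1527 ≈ 17.6 Hz.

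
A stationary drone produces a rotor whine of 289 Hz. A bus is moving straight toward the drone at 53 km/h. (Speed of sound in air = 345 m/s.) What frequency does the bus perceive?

301 Hz

53 km/h = 14.72 m/s.
Moving observer, stationary source: f' = f · (v + v_o)/v.
f' = 289 × (345 + 14.72)/345 = 289 × 359.72/345 ≈ 301 Hz.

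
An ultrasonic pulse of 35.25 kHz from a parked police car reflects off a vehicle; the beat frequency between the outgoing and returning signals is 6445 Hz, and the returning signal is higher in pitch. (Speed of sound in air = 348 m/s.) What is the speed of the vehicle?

Double Doppler shift off a moving reflector: f₂ = f₀ · (v + u)/(v − u) (u > 0 toward emitter).
Returning signal is higher, so f₂ = f₀ + Δf = 35250 + 6445 = 41695 Hz.
Rearranging, u = v · (f₂ − f₀)/(f₂ + f₀) = 348 × 6445/76945 ≈ 29 m/s.
So the vehicle is moving at 29 m/s toward the emitter.

29 m/s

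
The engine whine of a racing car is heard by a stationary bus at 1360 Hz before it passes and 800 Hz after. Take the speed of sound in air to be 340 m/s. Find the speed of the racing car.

88 m/s

f₁/f₂ = (v + v_s)/(v − v_s), so v_s = v · (f₁ − f₂)/(f₁ + f₂).
v_s = 340 × (1360 − 800)/(1360 + 800) = 340 × 560/2160 ≈ 88 m/s.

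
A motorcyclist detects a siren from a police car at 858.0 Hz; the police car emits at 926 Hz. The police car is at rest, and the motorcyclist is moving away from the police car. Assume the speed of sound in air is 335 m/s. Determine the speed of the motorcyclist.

f' = f · (v − v_o)/v ⇒ v_o = v · |f'/f − 1|.
v_o = 335 × |858.0/926 − 1| = 335 × 0.07343 ≈ 24.6 m/s.

24.6 m/s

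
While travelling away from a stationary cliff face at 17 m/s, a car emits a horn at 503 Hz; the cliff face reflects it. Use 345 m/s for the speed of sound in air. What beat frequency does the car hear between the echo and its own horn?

47.2 Hz

The cliff face receives the sound from a moving source: f₁ = f₀ · v/(v + v_e) = 503 × 345/362 ≈ 479.4 Hz.
On the return leg the car is a moving observer: f₂ = f₁ · (v − v_e)/v = 479.4 × 328/345 ≈ 455.8 Hz.
Beat against the emitted tone: |f₂ − f₀| = 2v_e·f₀/(v + v_e) = 2 × 17 × 503/362 ≈ 47.2 Hz.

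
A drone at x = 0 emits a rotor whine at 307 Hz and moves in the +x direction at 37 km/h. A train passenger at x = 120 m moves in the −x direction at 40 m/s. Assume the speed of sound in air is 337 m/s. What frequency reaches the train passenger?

354 Hz

37 km/h = 10.28 m/s.
The observer lies on the +x side, so the source is heading toward the observer and the observer is heading toward the source.
Both move, so f' = f · (v + v_o)/(v − v_s).
f' = 307 × (337 + 40)/(337 − 10.28) = 307 × 377/326.72 ≈ 354 Hz.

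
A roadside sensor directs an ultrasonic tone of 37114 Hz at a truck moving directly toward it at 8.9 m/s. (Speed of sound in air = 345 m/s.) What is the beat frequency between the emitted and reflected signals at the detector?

1966 Hz

At the truck (a moving observer), f₁ = f₀ · (v + u)/v = 37114 × 353.9/345 ≈ 38071 Hz.
The reflection then acts as a moving source: f₂ = f₁ · v/(v − u) ≈ 39080 Hz.
Beat frequency: |f₂ − f₀| = 2u·f₀/(v − u) = 2 × 8.9 × 37114/336.1 ≈ 1966 Hz.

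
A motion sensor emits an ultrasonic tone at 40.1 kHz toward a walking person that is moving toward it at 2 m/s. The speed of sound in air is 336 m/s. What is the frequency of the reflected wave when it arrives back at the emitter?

At the walking person (a moving observer), f₁ = f₀ · (v + u)/v = 40.1 × 338/336 ≈ 40.3 kHz.
The reflection then acts as a moving source: f₂ = f₁ · v/(v − u) ≈ 40.6 kHz.

40.6 kHz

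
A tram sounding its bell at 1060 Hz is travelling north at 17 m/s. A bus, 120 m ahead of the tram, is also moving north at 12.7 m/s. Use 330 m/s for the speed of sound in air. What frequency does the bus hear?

The bus is ahead, so the tram is moving toward it while the bus is moving away from the tram.
Both move, so f' = f · (v − v_o)/(v − v_s).
f' = 1060 × (330 − 12.7)/(330 − 17) = 1060 × 317.3/313 ≈ 1075 Hz.

1075 Hz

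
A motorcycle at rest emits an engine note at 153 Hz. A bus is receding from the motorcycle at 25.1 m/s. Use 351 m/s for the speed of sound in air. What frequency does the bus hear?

142 Hz

Only the observer moves, away from the source, so f' = f · (v − v_o)/v.
f' = 153 × (351 − 25.1)/351 = 153 × 325.9/351 ≈ 142 Hz.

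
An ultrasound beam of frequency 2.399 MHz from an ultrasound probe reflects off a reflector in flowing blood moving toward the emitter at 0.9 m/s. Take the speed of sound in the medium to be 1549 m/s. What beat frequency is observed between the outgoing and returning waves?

2789 Hz

The reflector in flowing blood first receives the wave as a moving observer: f₁ = f₀ · (v + u)/v = 2.399 × (1549 + 0.9)/1549 ≈ 2.40039 MHz.
The reflection then acts as a moving source: f₂ = f₁ · v/(v − u) ≈ 2.40179 MHz.
Beat frequency (with f₀ = 2399000 Hz): |f₂ − f₀| = 2u·f₀/(v − u) = 2 × 0.9 × 2399000/1548.1 ≈ 2789 Hz.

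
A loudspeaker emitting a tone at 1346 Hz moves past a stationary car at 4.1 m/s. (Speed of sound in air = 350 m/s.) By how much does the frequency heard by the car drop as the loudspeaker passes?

31.5 Hz

Approaching: f₁ = f · v/(v − v_s) = 1346 × 350/345.9 ≈ 1362.0 Hz.
Receding: f₂ = f · v/(v + v_s) = 1346 × 350/354.1 ≈ 1330.4 Hz.
Drop: f₁ − f₂ = 2f·v·v_s/(v² − v_s²) = 2 × 1346 × 350 × 4.1/(350² − 4.1²) ≈ 31.5 Hz.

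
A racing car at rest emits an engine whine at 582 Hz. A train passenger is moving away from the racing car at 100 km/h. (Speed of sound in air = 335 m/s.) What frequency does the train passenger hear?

100 km/h = 27.78 m/s.
Only the observer moves, away from the source, so f' = f · (v − v_o)/v.
f' = 582 × (335 − 27.78)/335 = 582 × 307.22/335 ≈ 534 Hz.

534 Hz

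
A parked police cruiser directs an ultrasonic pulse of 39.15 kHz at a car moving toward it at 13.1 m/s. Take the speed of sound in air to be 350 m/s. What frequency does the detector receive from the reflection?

42.2 kHz

At the car (a moving observer), f₁ = f₀ · (v + u)/v = 39.15 × 363.1/350 ≈ 40.6 kHz.
On reflection it acts as a source moving toward the stationary detector: f₂ = f₁ · v/(v − u) = 40.6 × 350/336.9 ≈ 42.2 kHz.
Equivalently f₂ = f₀ · (v + u)/(v − u).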